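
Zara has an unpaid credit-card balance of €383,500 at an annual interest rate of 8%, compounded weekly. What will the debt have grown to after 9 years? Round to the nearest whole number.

€787,439

Growth factor = (1 + 0.08/52)^468 ≈ 2.05329685077.
A ≈ 383,500 × 2.05329685077 ≈ 787,439.3423.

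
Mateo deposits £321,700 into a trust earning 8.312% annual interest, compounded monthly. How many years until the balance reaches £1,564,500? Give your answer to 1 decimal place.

19.1 years

We need (1 + 0.00692667)^(12t) = 4.8632, so 12t = ln 4.8632 / ln 1.006927 ≈ 229.1396.
t ≈ 229.1396/12 = 19.0950 years.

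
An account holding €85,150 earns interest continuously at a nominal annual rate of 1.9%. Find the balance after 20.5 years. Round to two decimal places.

A = P·e^(rt) = 85,150·e^(0.019·20.5) = 85,150·e^0.3895.
e^0.3895 ≈ 1.47624248808, so A ≈ 125,702.0479.

€125,702.05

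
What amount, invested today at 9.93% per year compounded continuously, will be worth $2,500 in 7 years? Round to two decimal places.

$1,247.56

P = A·e^(−rt) = 2,500·e^(−0.6951).
e^(−0.6951) ≈ 0.499024543, so P ≈ 1,247.5614.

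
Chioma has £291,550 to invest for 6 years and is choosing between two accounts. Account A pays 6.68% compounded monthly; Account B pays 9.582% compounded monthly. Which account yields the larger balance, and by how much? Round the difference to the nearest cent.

Account B, by £82,093.36

Account A growth factor: (1 + 0.0668/12)^72 ≈ 1.49136016021; balance ≈ 434,806.0547.
Account B growth factor: (1 + 0.007985)^72 ≈ 1.77293573187; balance ≈ 516,899.4126.
Account B is larger by 82,093.3579.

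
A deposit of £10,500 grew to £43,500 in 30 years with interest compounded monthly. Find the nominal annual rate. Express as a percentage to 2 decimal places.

The 360-period growth factor is 43,500/10,500 = 4.14286.
r/12 = 4.14286^(1/360) − 1 ≈ 0.0039561, so r ≈ 12·0.0039561 = 4.74732%.

4.75%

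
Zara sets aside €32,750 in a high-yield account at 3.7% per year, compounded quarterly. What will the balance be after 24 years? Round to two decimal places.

Growth factor = (1 + 0.00925)^96 ≈ 2.4203645083.
A ≈ 32,750 × 2.4203645083 ≈ 79,266.9376.

€79,266.94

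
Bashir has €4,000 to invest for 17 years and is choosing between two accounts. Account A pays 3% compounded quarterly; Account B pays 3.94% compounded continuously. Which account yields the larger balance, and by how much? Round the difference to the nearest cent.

Account B, by €1,166.89

A: (1 + 0.0075)^68 ≈ 1.662125174, so 4,000 × 1.662125174 ≈ 6,648.5007.
B: e^(0.0394·17) = e^0.6698 ≈ 1.953846512, so 4,000 × 1.953846512 ≈ 7,815.3860.
Difference ≈ 1,166.8854 in favor of B.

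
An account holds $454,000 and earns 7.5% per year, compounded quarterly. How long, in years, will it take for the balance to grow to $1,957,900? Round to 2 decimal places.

We need (1 + 0.01875)^(4t) = 4.3126, so 4t = ln 4.3126 / ln 1.01875 ≈ 78.6768.
t ≈ 78.6768/4 = 19.6692 years.

19.67 years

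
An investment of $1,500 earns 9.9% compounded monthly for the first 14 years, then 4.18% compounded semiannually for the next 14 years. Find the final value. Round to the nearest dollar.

After 14 years at 9.9%: 1,500 × 3.9761499489 ≈ 5,964.2249.
Then 14 years at 4.18%: 5,964.2249 × 1.7845540523 ≈ 10,643.4818.

$10,643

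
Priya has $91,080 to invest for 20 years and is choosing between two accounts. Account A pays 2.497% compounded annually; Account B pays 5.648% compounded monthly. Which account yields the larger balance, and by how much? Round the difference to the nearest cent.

Account B, by $131,935.90

A: (1 + 0.02497)^20 ≈ 1.63765751683, so 91,080 × 1.63765751683 ≈ 149,157.8466.
B: (1 + 0.05648/12)^240 ≈ 3.08622909039, so 91,080 × 3.08622909039 ≈ 281,093.7456.
Difference ≈ 131,935.8989 in favor of B.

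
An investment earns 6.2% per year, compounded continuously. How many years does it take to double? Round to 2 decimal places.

e^(0.062t) = 2, so 0.062t = ln 2 ≈ 0.69315.
t ≈ 0.69315/0.062 ≈ 11.1798.

11.18 years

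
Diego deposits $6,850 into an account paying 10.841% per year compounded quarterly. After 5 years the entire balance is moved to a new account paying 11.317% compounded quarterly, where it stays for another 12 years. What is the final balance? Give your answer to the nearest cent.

After 5 years at 10.841%: 6,850 × 1.7071658955 ≈ 11,694.0864.
Then 12 years at 11.317%: 11,694.0864 × 3.815927149 ≈ 44,623.7817.

$44,623.78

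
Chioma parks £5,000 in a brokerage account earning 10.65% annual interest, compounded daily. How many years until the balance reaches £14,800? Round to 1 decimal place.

10.2 years

(1 + 0.000291781)^(365t) = 14,800/5,000 = 2.96.
365t·ln(1 + 0.000291781) = ln(2.96); 365t = 1.0852/0.000291738 ≈ 3719.7358.
t ≈ 10.1911 years.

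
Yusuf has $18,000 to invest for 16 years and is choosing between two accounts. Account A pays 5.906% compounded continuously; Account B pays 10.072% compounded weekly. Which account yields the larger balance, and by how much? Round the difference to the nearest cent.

Account B, by $43,738.33

Account A growth factor: e^(0.05906·16) = e^0.94496 ≈ 2.5727104681; balance ≈ 46,308.7884.
Account B growth factor: (1 + 0.10072/52)^832 ≈ 5.002617709; balance ≈ 90,047.1188.
Account B is larger by 43,738.3303.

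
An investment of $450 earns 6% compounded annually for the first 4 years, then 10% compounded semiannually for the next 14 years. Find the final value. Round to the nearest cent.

$2,227.08

Phase 1: 450·(1 + 0.06)^4 ≈ 568.1146.
Phase 2: 568.1146·(1 + 0.05)^28 ≈ 2,227.0827.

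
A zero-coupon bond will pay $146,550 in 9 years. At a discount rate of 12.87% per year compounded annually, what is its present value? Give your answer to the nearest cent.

Growth factor = (1 + 0.1287)^9 ≈ 2.97308088989.
P = 146,550/2.97308088989 ≈ 49,292.3016.

$49,292.30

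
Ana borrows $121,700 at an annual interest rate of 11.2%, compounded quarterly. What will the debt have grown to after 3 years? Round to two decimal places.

Periodic rate = 11.2%/4 = 0.028; periods = 4·3 = 12.
A = 121,700·(1 + 0.028)^12 ≈ 121,700·1.39289178147 ≈ 169,514.9298.

$169,514.93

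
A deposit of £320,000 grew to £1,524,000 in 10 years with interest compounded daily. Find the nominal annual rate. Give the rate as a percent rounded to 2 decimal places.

15.61%

The 3650-period growth factor is 1,524,000/320,000 = 4.7625.
r/365 = 4.7625^(1/3650) − 1 ≈ 0.0004277, so r ≈ 365·0.0004277 = 15.61106%.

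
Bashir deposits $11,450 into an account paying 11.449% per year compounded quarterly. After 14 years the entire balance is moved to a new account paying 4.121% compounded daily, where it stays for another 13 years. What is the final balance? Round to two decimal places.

Phase 1: 11,450·(1 + 0.0286225)^56 ≈ 55,608.6813.
Phase 2: 55,608.6813·(1 + 0.04121/365)^4745 ≈ 95,015.4097.

$95,015.41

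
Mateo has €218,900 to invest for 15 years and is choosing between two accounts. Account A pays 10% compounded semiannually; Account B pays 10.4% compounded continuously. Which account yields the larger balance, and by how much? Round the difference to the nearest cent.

Account A growth factor: (1 + 0.05)^30 ≈ 4.32194237515; balance ≈ 946,073.1859.
Account B growth factor: e^(0.104·15) = e^1.56 ≈ 4.758821245138; balance ≈ 1,041,705.9706.
Account B is larger by 95,632.7846.

Account B, by €95,632.78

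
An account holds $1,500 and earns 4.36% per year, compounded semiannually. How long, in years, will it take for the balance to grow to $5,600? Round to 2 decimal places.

30.54 years

We need (1 + 0.0218)^(2t) = 3.7333, so 2t = ln 3.7333 / ln 1.0218 ≈ 61.0830.
t ≈ 61.0830/2 = 30.5415 years.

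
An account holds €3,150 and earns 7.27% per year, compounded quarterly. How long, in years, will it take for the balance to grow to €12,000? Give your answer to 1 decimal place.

18.6 years

We need (1 + 0.018175)^(4t) = 3.8095, so 4t = ln 3.8095 / ln 1.018175 ≈ 74.2571.
t ≈ 74.2571/4 = 18.5643 years.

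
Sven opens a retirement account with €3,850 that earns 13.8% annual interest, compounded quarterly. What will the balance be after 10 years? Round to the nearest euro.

€14,951

Growth factor = (1 + 0.0345)^40 ≈ 3.8834686186.
A ≈ 3,850 × 3.8834686186 ≈ 14,951.3542.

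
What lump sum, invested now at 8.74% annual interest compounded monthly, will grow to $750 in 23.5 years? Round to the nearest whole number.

Periodic rate = 8.74%/12 = 0.00728333; 282 periods.
P = 750/(1 + 0.0874/12)^282 ≈ 750/7.74042427 ≈ 96.8939.

$97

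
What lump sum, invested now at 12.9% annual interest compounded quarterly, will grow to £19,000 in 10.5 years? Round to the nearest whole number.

£5,009

Periodic rate = 12.9%/4 = 0.03225; 42 periods.
P = 19,000/(1 + 0.03225)^42 ≈ 19,000/3.7928480563 ≈ 5,009.4282.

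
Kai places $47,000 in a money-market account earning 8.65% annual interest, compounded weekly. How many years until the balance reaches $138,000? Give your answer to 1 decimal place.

12.5 years

(1 + 0.00166346)^(52t) = 138,000/47,000 = 2.9362.
52t·ln(1 + 0.00166346) = ln(2.9362); 52t = 1.0771/0.00166208 ≈ 648.0473.
t ≈ 12.4624 years.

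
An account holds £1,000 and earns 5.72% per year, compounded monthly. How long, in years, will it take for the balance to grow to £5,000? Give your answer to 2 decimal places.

28.20 years

We need (1 + 0.00476667)^(12t) = 5, so 12t = ln 5 / ln 1.004767 ≈ 338.4484.
t ≈ 338.4484/12 = 28.2040 years.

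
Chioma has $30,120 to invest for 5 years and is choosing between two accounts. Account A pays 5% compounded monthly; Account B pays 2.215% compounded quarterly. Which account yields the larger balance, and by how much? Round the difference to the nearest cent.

Account A growth factor: (1 + 0.05/12)^60 ≈ 1.2833586785; balance ≈ 38,654.7634.
Account B growth factor: (1 + 0.0055375)^20 ≈ 1.1167743533; balance ≈ 33,637.2435.
Account A is larger by 5,017.5199.

Account A, by $5,017.52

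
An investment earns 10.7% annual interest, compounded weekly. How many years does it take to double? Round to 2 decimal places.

6.48 years

(1 + 0.00205769)^(52t) = 2.
52t = ln 2 / ln(1 + 0.00205769) ≈ 0.69315/0.00205558 ≈ 337.2030.
t ≈ 6.4847.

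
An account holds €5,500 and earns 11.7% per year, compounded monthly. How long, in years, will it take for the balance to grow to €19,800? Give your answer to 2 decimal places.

11.00 years

(1 + 0.00975)^(12t) = 19,800/5,500 = 3.6.
12t·ln(1 + 0.00975) = ln(3.6); 12t = 1.2809/0.00970278 ≈ 132.0173.
t ≈ 11.0014 years.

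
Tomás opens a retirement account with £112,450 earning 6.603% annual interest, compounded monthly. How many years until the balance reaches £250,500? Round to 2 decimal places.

We need (1 + 0.0055025)^(12t) = 2.2277, so 12t = ln 2.2277 / ln 1.005502 ≈ 145.9613.
t ≈ 145.9613/12 = 12.1634 years.

12.16 years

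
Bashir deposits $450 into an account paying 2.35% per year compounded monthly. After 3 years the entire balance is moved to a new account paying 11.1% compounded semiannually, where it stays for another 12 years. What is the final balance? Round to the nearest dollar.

After 3 years at 2.35%: 450 × 1.072970595 ≈ 482.8368.
Then 12 years at 11.1%: 482.8368 × 3.655928584 ≈ 1,765.2167.

$1,765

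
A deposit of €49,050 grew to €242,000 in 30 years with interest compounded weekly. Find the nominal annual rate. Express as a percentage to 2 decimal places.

5.32%

The 1560-period growth factor is 242,000/49,050 = 4.93374.
r/52 = 4.93374^(1/1560) − 1 ≈ 0.00102366, so r ≈ 52·0.00102366 = 5.32305%.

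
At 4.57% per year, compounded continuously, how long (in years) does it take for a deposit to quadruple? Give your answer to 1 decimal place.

30.3 years

e^(0.0457t) = 4, so 0.0457t = ln 4 ≈ 1.3863.
t ≈ 1.3863/0.0457 ≈ 30.3347.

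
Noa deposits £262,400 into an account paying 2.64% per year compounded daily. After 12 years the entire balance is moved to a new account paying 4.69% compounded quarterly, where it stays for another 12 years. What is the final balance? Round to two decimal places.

After 12 years at 2.64%: 262,400 × 1.37271227254 ≈ 360,199.7003.
Then 12 years at 4.69%: 360,199.7003 × 1.74984314194 ≈ 630,292.9753.

£630,292.98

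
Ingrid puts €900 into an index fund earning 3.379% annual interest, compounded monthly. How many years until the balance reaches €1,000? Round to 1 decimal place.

3.1 years

We need (1 + 0.00281583)^(12t) = 1.1111, so 12t = ln 1.1111 / ln 1.002816 ≈ 37.4698.
t ≈ 37.4698/12 = 3.1225 years.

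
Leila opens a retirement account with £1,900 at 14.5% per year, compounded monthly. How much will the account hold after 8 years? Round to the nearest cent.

£6,018.88

Periodic rate = 14.5%/12 = 0.0120833; periods = 12·8 = 96.
A = 1,900·(1 + 0.145/12)^96 ≈ 1,900·3.16783255 ≈ 6,018.8818.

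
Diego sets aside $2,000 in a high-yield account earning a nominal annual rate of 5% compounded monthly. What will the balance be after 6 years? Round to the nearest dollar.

$2,698

Growth factor = (1 + 0.05/12)^72 ≈ 1.349017744.
A ≈ 2,000 × 1.349017744 ≈ 2,698.0355.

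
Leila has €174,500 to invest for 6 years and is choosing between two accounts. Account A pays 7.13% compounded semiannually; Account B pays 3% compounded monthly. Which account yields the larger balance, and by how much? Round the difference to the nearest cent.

Account A, by €56,808.02

Account A growth factor: (1 + 0.03565)^12 ≈ 1.52249583815; balance ≈ 265,675.5238.
Account B growth factor: (1 + 0.0025)^72 ≈ 1.19694846753; balance ≈ 208,867.5076.
Account A is larger by 56,808.0162.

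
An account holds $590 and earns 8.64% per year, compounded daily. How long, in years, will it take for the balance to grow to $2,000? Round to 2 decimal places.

14.13 years

(1 + 0.000236712)^(365t) = 2,000/590 = 3.3898.
365t·ln(1 + 0.000236712) = ln(3.3898); 365t = 1.2208/0.000236684 ≈ 5157.8404.
t ≈ 14.1311 years.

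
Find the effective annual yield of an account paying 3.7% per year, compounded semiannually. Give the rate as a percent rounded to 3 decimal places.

3.734%

One year is 2 periods at 0.0185 each: (1 + 0.0185)^2 ≈ 1.037342.
EAR = 1.037342 − 1 ≈ 3.73423%.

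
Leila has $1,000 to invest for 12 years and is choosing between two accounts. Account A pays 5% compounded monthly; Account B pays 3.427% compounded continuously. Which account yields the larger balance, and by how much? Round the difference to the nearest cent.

A: (1 + 0.05/12)^144 ≈ 1.819848874, so 1,000 × 1.819848874 ≈ 1,819.8489.
B: e^(0.03427·12) = e^0.41124 ≈ 1.508687398, so 1,000 × 1.508687398 ≈ 1,508.6874.
Difference ≈ 311.1615 in favor of A.

Account A, by $311.16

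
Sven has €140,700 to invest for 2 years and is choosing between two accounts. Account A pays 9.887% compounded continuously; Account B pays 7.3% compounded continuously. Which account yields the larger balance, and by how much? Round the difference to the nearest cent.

Account A growth factor: e^(0.09887·2) = e^0.19774 ≈ 1.2186455048; balance ≈ 171,463.4225.
Account B growth factor: e^(0.073·2) = e^0.146 ≈ 1.15719618805; balance ≈ 162,817.5037.
Account A is larger by 8,645.9189.

Account A, by €8,645.92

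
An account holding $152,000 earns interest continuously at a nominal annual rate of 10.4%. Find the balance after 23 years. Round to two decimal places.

A = P·e^(rt) = 152,000·e^(0.104·23) = 152,000·e^2.392.
e^2.392 ≈ 10.93534277247, so A ≈ 1,662,172.1014.

$1,662,172.10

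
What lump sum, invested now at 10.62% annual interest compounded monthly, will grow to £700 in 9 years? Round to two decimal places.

£270.29

Growth factor = (1 + 0.00885)^108 ≈ 2.58983813.
P = 700/2.58983813 ≈ 270.2872.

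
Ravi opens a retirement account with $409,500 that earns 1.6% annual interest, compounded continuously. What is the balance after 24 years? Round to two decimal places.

A = P·e^(rt) = 409,500·e^(0.016·24) = 409,500·e^0.384.
e^0.384 ≈ 1.46814544168, so A ≈ 601,205.5584.

$601,205.56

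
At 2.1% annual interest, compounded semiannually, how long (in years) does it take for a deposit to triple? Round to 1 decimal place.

52.6 years

(1 + 0.0105)^(2t) = 3.
2t = ln 3 / ln(1 + 0.0105) ≈ 1.0986/0.0104453 ≈ 105.1781.
t ≈ 52.5890.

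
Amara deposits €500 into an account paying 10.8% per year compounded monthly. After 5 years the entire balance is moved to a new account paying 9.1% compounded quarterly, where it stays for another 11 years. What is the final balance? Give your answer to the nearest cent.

€2,303.02

Phase 1: 500·(1 + 0.009)^60 ≈ 855.9334.
Phase 2: 855.9334·(1 + 0.02275)^44 ≈ 2,303.0187.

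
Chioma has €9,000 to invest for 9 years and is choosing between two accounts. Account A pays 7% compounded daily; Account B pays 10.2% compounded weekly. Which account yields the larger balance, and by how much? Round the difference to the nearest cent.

Account B, by €5,620.76

A: (1 + 0.07/365)^3285 ≈ 1.8774971689, so 9,000 × 1.8774971689 ≈ 16,897.4745.
B: (1 + 0.102/52)^468 ≈ 2.5020260646, so 9,000 × 2.5020260646 ≈ 22,518.2346.
Difference ≈ 5,620.7601 in favor of B.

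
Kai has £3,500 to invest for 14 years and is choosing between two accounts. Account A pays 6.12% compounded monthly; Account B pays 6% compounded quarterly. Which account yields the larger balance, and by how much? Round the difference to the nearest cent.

Account A, by £169.83

Account A growth factor: (1 + 0.0051)^168 ≈ 2.350487046; balance ≈ 8,226.7047.
Account B growth factor: (1 + 0.015)^56 ≈ 2.301963144; balance ≈ 8,056.8710.
Account A is larger by 169.8337.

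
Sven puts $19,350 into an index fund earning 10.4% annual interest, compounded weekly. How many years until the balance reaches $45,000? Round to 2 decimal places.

8.12 years

We need (1 + 0.002)^(52t) = 2.3256, so 52t = ln 2.3256 / ln 1.002 ≈ 422.4069.
t ≈ 422.4069/52 = 8.1232 years.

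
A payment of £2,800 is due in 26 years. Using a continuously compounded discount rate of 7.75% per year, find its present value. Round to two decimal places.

P = A·e^(−rt) = 2,800·e^(−2.015).
e^(−2.015) ≈ 0.1333204034, so P ≈ 373.2971.

£373.30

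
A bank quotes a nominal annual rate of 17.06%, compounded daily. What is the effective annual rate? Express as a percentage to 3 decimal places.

EAR = (1 + 17.06%/365)^365 − 1 = (1 + 0.000467397)^365 − 1.
(1 + 0.000467397)^365 ≈ 1.185969, so EAR ≈ 18.59690%.

18.597%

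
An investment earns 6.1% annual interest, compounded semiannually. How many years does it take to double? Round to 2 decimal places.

11.54 years

(1 + 0.0305)^(2t) = 2.
2t = ln 2 / ln(1 + 0.0305) ≈ 0.69315/0.0300441 ≈ 23.0710.
t ≈ 11.5355.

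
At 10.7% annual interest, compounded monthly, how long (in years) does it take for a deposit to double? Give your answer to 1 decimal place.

6.5 years

(1 + 0.00891667)^(12t) = 2.
12t = ln 2 / ln(1 + 0.00891667) ≈ 0.69315/0.00887715 ≈ 78.0822.
t ≈ 6.5068.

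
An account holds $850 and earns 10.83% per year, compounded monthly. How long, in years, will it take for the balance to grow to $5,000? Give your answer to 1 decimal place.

16.4 years

We need (1 + 0.009025)^(12t) = 5.8824, so 12t = ln 5.8824 / ln 1.009025 ≈ 197.2234.
t ≈ 197.2234/12 = 16.4353 years.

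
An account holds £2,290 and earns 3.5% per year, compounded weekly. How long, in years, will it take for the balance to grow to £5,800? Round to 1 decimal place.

(1 + 0.000673077)^(52t) = 5,800/2,290 = 2.5328.
52t·ln(1 + 0.000673077) = ln(2.5328); 52t = 0.92931/0.000672851 ≈ 1381.1479.
t ≈ 26.5605 years.

26.6 years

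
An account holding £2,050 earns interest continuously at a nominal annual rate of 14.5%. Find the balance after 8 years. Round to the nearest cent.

£6,539.36

A = P·e^(rt) = 2,050·e^(0.145·8) = 2,050·e^1.16.
e^1.16 ≈ 3.189933276, so A ≈ 6,539.3632.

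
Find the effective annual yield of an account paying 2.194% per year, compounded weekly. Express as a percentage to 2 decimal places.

2.22%

EAR = (1 + 2.194%/52)^52 − 1 = (1 + 0.000421923)^52 − 1.
(1 + 0.000421923)^52 ≈ 1.022178, so EAR ≈ 2.21777%.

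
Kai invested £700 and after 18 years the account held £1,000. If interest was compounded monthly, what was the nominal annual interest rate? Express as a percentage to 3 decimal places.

1.983%

The 216-period growth factor is 1,000/700 = 1.42857.
r/12 = 1.42857^(1/216) − 1 ≈ 0.00165264, so r ≈ 12·0.00165264 = 1.98316%.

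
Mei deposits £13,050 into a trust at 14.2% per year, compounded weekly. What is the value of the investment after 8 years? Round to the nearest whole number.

Periodic rate = 14.2%/52 = 0.00273077; periods = 52·8 = 416.
A = 13,050·(1 + 0.142/52)^416 ≈ 13,050·3.1094682817 ≈ 40,578.5611.

£40,579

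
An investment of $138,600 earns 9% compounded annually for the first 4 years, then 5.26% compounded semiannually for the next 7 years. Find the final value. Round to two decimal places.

Phase 1: 138,600·(1 + 0.09)^4 ≈ 195,645.2111.
Phase 2: 195,645.2111·(1 + 0.0263)^14 ≈ 281,390.7563.

$281,390.76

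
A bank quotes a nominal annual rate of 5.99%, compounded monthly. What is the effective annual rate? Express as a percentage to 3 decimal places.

One year is 12 periods at 0.00499167 each: (1 + 0.00499167)^12 ≈ 1.061572.
EAR = 1.061572 − 1 ≈ 6.15722%.

6.157%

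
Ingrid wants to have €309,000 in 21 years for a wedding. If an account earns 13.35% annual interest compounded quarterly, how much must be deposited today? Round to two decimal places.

Growth factor = (1 + 0.033375)^84 ≈ 15.7640518051.
P = 309,000/15.7640518051 ≈ 19,601.5595.

€19,601.56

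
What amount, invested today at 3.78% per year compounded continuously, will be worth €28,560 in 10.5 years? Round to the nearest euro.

€19,204

P = A·e^(−rt) = 28,560·e^(−0.3969).
e^(−0.3969) ≈ 0.6724012624, so P ≈ 19,203.7801.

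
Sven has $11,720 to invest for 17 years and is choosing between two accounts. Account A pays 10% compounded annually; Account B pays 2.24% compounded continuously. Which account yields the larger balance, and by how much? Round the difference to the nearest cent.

A: (1 + 0.1)^17 ≈ 5.054470285, so 11,720 × 5.054470285 ≈ 59,238.3917.
B: e^(0.0224·17) = e^0.3808 ≈ 1.4634548852, so 11,720 × 1.4634548852 ≈ 17,151.6913.
Difference ≈ 42,086.7005 in favor of A.

Account A, by $42,086.70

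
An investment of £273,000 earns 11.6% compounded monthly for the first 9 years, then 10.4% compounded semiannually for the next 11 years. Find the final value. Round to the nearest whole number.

Phase 1: 273,000·(1 + 0.116/12)^108 ≈ 771,593.6720.
Phase 2: 771,593.6720·(1 + 0.052)^22 ≈ 2,353,612.3447.

£2,353,612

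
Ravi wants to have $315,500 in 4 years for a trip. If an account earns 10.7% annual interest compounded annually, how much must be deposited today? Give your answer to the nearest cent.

Annual rate = 10.7% = 0.107; 4 periods.
P = 315,500/(1 + 0.107)^4 ≈ 315,500/1.5017252516 ≈ 210,091.6926.

$210,091.69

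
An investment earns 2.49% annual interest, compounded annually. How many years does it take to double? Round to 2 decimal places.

28.18 years

(1 + 0.0249)^t = 2.
t = ln 2 / ln(1 + 0.0249) ≈ 0.69315/0.024595 ≈ 28.1824.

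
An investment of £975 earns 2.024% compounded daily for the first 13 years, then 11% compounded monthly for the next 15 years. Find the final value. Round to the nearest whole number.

After 13 years at 2.024%: 975 × 1.300973337 ≈ 1,268.4490.
Then 15 years at 11%: 1,268.4490 × 5.167987769 ≈ 6,555.3289.

£6,555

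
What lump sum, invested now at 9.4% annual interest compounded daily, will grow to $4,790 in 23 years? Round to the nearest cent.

$551.46

Growth factor = (1 + 0.094/365)^8395 ≈ 8.686079209.
P = 4,790/8.686079209 ≈ 551.4571.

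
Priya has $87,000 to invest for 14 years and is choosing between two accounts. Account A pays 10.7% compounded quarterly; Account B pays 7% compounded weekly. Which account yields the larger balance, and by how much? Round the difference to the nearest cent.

Account A growth factor: (1 + 0.02675)^56 ≈ 4.38554776469; balance ≈ 381,542.6555.
Account B growth factor: (1 + 0.07/52)^728 ≈ 2.66270087974; balance ≈ 231,654.9765.
Account A is larger by 149,887.6790.

Account A, by $149,887.68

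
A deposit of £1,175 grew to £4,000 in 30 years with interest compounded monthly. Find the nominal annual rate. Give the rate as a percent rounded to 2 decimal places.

The 360-period growth factor is 4,000/1,175 = 3.40426.
r/12 = 3.40426^(1/360) − 1 ≈ 0.00340865, so r ≈ 12·0.00340865 = 4.09038%.

4.09%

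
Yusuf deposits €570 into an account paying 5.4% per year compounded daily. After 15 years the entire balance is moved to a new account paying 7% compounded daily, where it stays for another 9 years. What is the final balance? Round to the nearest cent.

€2,405.51

After 15 years at 5.4%: 570 × 2.247773314 ≈ 1,281.2308.
Then 9 years at 7%: 1,281.2308 × 1.877497169 ≈ 2,405.5072.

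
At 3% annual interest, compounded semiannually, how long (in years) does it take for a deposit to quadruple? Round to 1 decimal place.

(1 + 0.015)^(2t) = 4.
2t = ln 4 / ln(1 + 0.015) ≈ 1.3863/0.0148886 ≈ 93.1111.
t ≈ 46.5555.

46.6 years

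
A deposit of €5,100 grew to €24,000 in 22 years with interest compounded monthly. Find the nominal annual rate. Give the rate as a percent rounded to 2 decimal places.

7.06%

The 264-period growth factor is 24,000/5,100 = 4.70588.
r/12 = 4.70588^(1/264) − 1 ≈ 0.00588396, so r ≈ 12·0.00588396 = 7.06075%.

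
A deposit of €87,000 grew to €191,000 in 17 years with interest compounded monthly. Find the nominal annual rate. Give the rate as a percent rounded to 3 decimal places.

4.635%

The 204-period growth factor is 191,000/87,000 = 2.1954.
r/12 = 2.1954^(1/204) − 1 ≈ 0.00386217, so r ≈ 12·0.00386217 = 4.63461%.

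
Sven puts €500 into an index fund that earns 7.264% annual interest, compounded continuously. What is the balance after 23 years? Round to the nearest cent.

€2,658.00

A = P·e^(rt) = 500·e^(0.07264·23) = 500·e^1.67072.
e^1.67072 ≈ 5.315993935, so A ≈ 2,657.9970.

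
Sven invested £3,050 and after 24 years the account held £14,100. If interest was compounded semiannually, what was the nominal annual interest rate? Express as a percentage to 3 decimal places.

6.482%

The 48-period growth factor is 14,100/3,050 = 4.62295.
r/2 = 4.62295^(1/48) − 1 ≈ 0.0324107, so r ≈ 2·0.0324107 = 6.48213%.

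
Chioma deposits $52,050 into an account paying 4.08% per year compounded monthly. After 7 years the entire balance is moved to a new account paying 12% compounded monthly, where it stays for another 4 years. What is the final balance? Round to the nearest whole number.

$111,602

Phase 1: 52,050·(1 + 0.0034)^84 ≈ 69,222.1136.
Phase 2: 69,222.1136·(1 + 0.01)^48 ≈ 111,601.6968.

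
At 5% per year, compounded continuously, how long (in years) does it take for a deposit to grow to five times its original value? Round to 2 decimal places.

e^(0.05t) = 5, so 0.05t = ln 5 ≈ 1.6094.
t ≈ 1.6094/0.05 ≈ 32.1888.

32.19 years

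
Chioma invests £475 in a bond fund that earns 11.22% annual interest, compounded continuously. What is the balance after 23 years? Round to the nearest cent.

£6,272.40

A = P·e^(rt) = 475·e^(0.1122·23) = 475·e^2.5806.
e^2.5806 ≈ 13.20505882, so A ≈ 6,272.4029.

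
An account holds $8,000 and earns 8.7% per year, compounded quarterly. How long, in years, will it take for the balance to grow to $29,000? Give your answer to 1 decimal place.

15.0 years

We need (1 + 0.02175)^(4t) = 3.625, so 4t = ln 3.625 / ln 1.02175 ≈ 59.8533.
t ≈ 59.8533/4 = 14.9633 years.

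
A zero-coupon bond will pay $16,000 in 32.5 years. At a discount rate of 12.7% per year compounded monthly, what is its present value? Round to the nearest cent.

$263.63

Growth factor = (1 + 0.127/12)^390 ≈ 60.69197828.
P = 16,000/60.69197828 ≈ 263.6263.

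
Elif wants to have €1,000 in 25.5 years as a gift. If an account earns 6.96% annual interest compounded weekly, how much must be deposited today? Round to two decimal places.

€169.72

Periodic rate = 6.96%/52 = 0.00133846; 1326 periods.
P = 1,000/(1 + 0.0696/52)^1326 ≈ 1,000/5.89210493 ≈ 169.7186.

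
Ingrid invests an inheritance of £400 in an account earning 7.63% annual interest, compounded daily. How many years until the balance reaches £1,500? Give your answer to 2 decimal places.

We need (1 + 0.000209041)^(365t) = 3.75, so 365t = ln 3.75 / ln 1.000209 ≈ 6323.6082.
t ≈ 6323.6082/365 = 17.3250 years.

17.32 years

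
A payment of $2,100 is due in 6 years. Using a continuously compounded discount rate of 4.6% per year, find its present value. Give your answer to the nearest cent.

P = A·e^(−rt) = 2,100·e^(−0.276).
e^(−0.276) ≈ 0.7588129308, so P ≈ 1,593.5072.

$1,593.51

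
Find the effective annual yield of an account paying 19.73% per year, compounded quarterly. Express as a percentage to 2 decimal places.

21.24%

One year is 4 periods at 0.049325 each: (1 + 0.049325)^4 ≈ 1.212384.
EAR = 1.212384 − 1 ≈ 21.23837%.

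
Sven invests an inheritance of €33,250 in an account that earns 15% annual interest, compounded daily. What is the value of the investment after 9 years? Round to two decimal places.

Periodic rate = 15%/365 = 0.000410959; periods = 365·9 = 3285.
A = 33,250·(1 + 0.15/365)^3285 ≈ 33,250·3.85635593281 ≈ 128,223.8348.

€128,223.83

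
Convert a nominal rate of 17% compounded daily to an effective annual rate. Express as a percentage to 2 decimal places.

18.53%

One year is 365 periods at 0.000465753 each: (1 + 0.000465753)^365 ≈ 1.185258.
EAR = 1.185258 − 1 ≈ 18.52579%.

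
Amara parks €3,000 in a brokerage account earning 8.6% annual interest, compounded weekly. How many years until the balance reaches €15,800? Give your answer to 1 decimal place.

19.3 years

We need (1 + 0.00165385)^(52t) = 5.2667, so 52t = ln 5.2667 / ln 1.001654 ≈ 1005.3965.
t ≈ 1005.3965/52 = 19.3345 years.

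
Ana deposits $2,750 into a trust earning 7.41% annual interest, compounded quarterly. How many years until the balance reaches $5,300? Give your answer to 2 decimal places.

8.94 years

We need (1 + 0.018525)^(4t) = 1.9273, so 4t = ln 1.9273 / ln 1.018525 ≈ 35.7444.
t ≈ 35.7444/4 = 8.9361 years.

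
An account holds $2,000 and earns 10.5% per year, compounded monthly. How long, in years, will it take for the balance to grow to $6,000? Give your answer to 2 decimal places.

10.51 years

(1 + 0.00875)^(12t) = 6,000/2,000 = 3.
12t·ln(1 + 0.00875) = ln(3); 12t = 1.0986/0.00871194 ≈ 126.1042.
t ≈ 10.5087 years.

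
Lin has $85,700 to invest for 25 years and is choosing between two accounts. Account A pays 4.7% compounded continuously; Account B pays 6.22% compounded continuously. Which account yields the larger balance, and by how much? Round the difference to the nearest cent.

A: e^(0.047·25) = e^1.175 ≈ 3.23814294384, so 85,700 × 3.23814294384 ≈ 277,508.8503.
B: e^(0.0622·25) = e^1.555 ≈ 4.73508652516, so 85,700 × 4.73508652516 ≈ 405,796.9152.
Difference ≈ 128,288.0649 in favor of B.

Account B, by $128,288.06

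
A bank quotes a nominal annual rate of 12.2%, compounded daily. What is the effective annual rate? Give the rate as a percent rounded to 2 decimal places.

EAR = (1 + 12.2%/365)^365 − 1 = (1 + 0.000334247)^365 − 1.
(1 + 0.000334247)^365 ≈ 1.129731, so EAR ≈ 12.97311%.

12.97%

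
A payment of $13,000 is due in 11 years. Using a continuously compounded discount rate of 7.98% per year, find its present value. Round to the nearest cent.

$5,404.05

P = A·e^(−rt) = 13,000·e^(−0.8778).
e^(−0.8778) ≈ 0.4156964386, so P ≈ 5,404.0537.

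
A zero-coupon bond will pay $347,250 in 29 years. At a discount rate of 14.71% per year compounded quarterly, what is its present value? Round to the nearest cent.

$5,263.06

Growth factor = (1 + 0.036775)^116 ≈ 65.9787226407.
P = 347,250/65.9787226407 ≈ 5,263.0604.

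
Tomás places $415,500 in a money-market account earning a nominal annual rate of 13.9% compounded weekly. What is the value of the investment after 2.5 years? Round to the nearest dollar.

Growth factor = (1 + 0.139/52)^130 ≈ 1.41486819578.
A ≈ 415,500 × 1.41486819578 ≈ 587,877.7353.

$587,878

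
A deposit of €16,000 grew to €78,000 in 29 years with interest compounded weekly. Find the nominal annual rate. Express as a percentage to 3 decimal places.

The 1508-period growth factor is 78,000/16,000 = 4.875.
r/52 = 4.875^(1/1508) − 1 ≈ 0.00105103, so r ≈ 52·0.00105103 = 5.46535%.

5.465%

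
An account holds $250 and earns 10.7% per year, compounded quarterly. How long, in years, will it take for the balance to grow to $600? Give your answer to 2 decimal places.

8.29 years

We need (1 + 0.02675)^(4t) = 2.4, so 4t = ln 2.4 / ln 1.02675 ≈ 33.1636.
t ≈ 33.1636/4 = 8.2909 years.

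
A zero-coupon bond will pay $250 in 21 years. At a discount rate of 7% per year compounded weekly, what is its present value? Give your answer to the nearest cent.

Growth factor = (1 + 0.07/52)^1092 ≈ 4.34493789.
P = 250/4.34493789 ≈ 57.5382.

$57.54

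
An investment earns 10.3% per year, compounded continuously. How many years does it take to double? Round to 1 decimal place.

6.7 years

e^(0.103t) = 2, so 0.103t = ln 2 ≈ 0.69315.
t ≈ 0.69315/0.103 ≈ 6.7296.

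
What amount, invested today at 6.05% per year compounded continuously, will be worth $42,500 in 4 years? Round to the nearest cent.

$33,364.89

P = A·e^(−rt) = 42,500·e^(−0.242).
e^(−0.242) ≈ 0.78505617755, so P ≈ 33,364.8875.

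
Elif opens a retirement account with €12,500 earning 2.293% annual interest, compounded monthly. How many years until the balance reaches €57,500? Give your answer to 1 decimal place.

We need (1 + 0.00191083)^(12t) = 4.6, so 12t = ln 4.6 / ln 1.001911 ≈ 799.3967.
t ≈ 799.3967/12 = 66.6164 years.

66.6 years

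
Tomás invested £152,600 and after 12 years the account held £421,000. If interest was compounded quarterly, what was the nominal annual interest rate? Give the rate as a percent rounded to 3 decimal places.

The 48-period growth factor is 421,000/152,600 = 2.75885.
r/4 = 2.75885^(1/48) − 1 ≈ 0.021367, so r ≈ 4·0.021367 = 8.54680%.

8.547%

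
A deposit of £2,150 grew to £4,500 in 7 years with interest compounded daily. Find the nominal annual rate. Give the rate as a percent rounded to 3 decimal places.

The 2555-period growth factor is 4,500/2,150 = 2.09302.
r/365 = 2.09302^(1/2555) − 1 ≈ 0.000289126, so r ≈ 365·0.000289126 = 10.55309%.

10.553%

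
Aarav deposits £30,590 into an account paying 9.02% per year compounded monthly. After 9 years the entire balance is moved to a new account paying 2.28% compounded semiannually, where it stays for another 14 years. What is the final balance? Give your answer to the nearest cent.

After 9 years at 9.02%: 30,590 × 2.2451317115 ≈ 68,678.5791.
Then 14 years at 2.28%: 68,678.5791 × 1.3735440132 ≈ 94,333.0511.

£94,333.05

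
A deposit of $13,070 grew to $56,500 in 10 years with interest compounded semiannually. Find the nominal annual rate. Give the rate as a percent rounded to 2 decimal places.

(1 + r/2)^20 = 56,500/13,070 = 4.32288.
1 + r/2 = 4.32288^(1/20) ≈ 1.075941, so r/2 ≈ 0.0759415.
r ≈ 2·0.0759415 = 15.18829%.

15.19%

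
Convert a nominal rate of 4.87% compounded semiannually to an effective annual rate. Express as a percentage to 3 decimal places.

4.929%

One year is 2 periods at 0.02435 each: (1 + 0.02435)^2 ≈ 1.049293.
EAR = 1.049293 − 1 ≈ 4.92929%.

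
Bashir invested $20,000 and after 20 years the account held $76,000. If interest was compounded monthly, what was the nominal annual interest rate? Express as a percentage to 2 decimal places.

The 240-period growth factor is 76,000/20,000 = 3.8.
r/12 = 3.8^(1/240) − 1 ≈ 0.005578, so r ≈ 12·0.005578 = 6.69360%.

6.69%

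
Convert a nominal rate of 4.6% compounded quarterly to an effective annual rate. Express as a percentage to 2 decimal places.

4.68%

One year is 4 periods at 0.0115 each: (1 + 0.0115)^4 ≈ 1.0468.
EAR = 1.0468 − 1 ≈ 4.67996%.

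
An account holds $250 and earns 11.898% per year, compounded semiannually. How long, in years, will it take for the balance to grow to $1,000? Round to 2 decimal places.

11.99 years

(1 + 0.05949)^(2t) = 1,000/250 = 4.
2t·ln(1 + 0.05949) = ln(4); 2t = 1.3863/0.0577877 ≈ 23.9895.
t ≈ 11.9947 years.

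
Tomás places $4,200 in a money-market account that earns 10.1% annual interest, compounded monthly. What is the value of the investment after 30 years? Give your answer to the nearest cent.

$85,833.07

Periodic rate = 10.1%/12 = 0.00841667; periods = 12·30 = 360.
A = 4,200·(1 + 0.101/12)^360 ≈ 4,200·20.436445481 ≈ 85,833.0710.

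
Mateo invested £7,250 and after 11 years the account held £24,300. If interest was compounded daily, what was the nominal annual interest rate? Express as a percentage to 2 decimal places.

11.00%

(1 + r/365)^4015 = 24,300/7,250 = 3.35172.
1 + r/365 = 3.35172^(1/4015) ≈ 1.000301, so r/365 ≈ 0.000301284.
r ≈ 365·0.000301284 = 10.99688%.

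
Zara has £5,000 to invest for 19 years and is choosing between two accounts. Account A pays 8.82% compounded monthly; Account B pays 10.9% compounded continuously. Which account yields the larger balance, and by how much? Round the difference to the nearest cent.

Account A growth factor: (1 + 0.00735)^228 ≈ 5.310422753; balance ≈ 26,552.1138.
Account B growth factor: e^(0.109·19) = e^2.071 ≈ 7.9327519047; balance ≈ 39,663.7595.
Account B is larger by 13,111.6458.

Account B, by £13,111.65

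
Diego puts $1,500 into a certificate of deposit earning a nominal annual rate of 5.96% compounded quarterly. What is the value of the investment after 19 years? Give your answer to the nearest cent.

$4,615.92

Growth factor = (1 + 0.0149)^76 ≈ 3.077281249.
A ≈ 1,500 × 3.077281249 ≈ 4,615.9219.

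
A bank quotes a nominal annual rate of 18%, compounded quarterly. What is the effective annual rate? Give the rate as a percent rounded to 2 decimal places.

19.25%

EAR = (1 + 18%/4)^4 − 1 = (1 + 0.045)^4 − 1.
(1 + 0.045)^4 ≈ 1.192519, so EAR ≈ 19.25186%.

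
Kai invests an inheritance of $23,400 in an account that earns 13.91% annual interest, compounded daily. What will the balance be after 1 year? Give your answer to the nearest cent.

Periodic rate = 13.91%/365 = 0.000381096; periods = 365·1 = 365.
A = 23,400·(1 + 0.1391/365)^365 ≈ 23,400·1.1492085655 ≈ 26,891.4804.

$26,891.48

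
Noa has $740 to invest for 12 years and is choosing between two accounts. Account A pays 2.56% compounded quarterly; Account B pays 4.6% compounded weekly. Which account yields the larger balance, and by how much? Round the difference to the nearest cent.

Account A growth factor: (1 + 0.0064)^48 ≈ 1.358282636; balance ≈ 1,005.1292.
Account B growth factor: (1 + 0.046/52)^624 ≈ 1.736299267; balance ≈ 1,284.8615.
Account B is larger by 279.7323.

Account B, by $279.73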